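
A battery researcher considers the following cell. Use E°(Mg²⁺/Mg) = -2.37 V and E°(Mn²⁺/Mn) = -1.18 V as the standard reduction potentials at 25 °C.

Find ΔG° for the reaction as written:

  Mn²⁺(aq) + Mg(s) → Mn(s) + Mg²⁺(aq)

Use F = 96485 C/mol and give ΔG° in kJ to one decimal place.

-229.6 kJ

As written, Mn²⁺/Mn is reduced (cathode) and Mg²⁺/Mg is oxidised (anode), so E°cell = (-1.18) − (-2.37) = +1.19 V.
Balancing electrons gives n = 2.
ΔG° = −nFE° = −(2)(96485)(+1.19) = -229,634 J = -229.6 kJ.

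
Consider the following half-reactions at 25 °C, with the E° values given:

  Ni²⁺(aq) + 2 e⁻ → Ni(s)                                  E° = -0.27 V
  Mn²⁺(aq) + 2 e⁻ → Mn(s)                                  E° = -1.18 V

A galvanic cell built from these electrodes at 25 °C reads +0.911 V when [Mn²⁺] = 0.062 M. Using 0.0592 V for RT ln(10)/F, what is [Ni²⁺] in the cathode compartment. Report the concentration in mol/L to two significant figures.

0.067 M

Ni²⁺/Ni is the cathode, Mn²⁺/Mn the anode: E°cell = +0.91 V, n = 2.
Overall reaction: Ni²⁺(aq) + Mn(s) → Ni(s) + Mn²⁺(aq); Q = [Mn²⁺]^1/[Ni²⁺]^1.
From E = E° − (0.0592/n) log Q: log Q = (E° − E)·n/0.0592 = (+0.91 − (+0.911))·2/0.0592 = -0.0338.
So 1·log[Ni²⁺] = 1·log(0.062) − log Q = -1.2076 − (-0.0338) = -1.1738; [Ni²⁺] = 10^(-1.1738) ≈ 0.067 M.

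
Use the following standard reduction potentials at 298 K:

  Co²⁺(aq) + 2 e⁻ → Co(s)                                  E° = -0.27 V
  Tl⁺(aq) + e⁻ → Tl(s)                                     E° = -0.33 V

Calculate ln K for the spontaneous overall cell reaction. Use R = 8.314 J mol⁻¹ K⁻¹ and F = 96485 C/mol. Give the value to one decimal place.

Cathode: Co²⁺/Co; anode: Tl⁺/Tl. E°cell = (-0.27) − (-0.33) = +0.06 V, with n = 2.
ΔG° = −nFE° = −RT ln K, so ln K = nFE°/(RT) = (2)(96485)(+0.06) / ((8.314)(298)) = 4.673.

4.7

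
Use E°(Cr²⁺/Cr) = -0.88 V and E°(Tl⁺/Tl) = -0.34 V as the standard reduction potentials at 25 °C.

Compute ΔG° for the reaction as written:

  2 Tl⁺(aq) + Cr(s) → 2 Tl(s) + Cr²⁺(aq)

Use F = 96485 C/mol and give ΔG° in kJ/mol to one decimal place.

As written, Tl⁺/Tl is reduced (cathode) and Cr²⁺/Cr is oxidised (anode), so E°cell = (-0.34) − (-0.88) = +0.54 V.
Balancing electrons gives n = 2.
ΔG° = −nFE° = −(2)(96485)(+0.54) = -104,204 J = -104.2 kJ/mol.

-104.2 kJ/mol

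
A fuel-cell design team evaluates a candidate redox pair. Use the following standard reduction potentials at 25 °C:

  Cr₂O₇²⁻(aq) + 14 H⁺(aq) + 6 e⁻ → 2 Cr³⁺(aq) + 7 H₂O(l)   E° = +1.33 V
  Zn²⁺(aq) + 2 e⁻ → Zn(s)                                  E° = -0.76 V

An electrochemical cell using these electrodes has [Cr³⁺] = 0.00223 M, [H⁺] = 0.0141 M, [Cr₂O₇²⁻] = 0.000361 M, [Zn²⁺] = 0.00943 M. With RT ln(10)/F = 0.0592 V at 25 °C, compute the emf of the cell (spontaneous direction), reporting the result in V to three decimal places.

+1.913 V

Cr₂O₇²⁻/Cr³⁺ is the cathode (higher E°), Zn²⁺/Zn the anode: E°cell = +1.33 − (-0.76) = +2.09 V, n = 6.
Overall: Cr₂O₇²⁻(aq) + 14 H⁺(aq) + 3 Zn(s) → 2 Cr³⁺(aq) + 7 H₂O(l) + 3 Zn²⁺(aq)
Q = [Cr³⁺]^2·[Zn²⁺]^3 / ([Cr₂O₇²⁻]·[H⁺]^14); log Q = 17.974.
E = E° − (0.0592/n) log Q = +2.09 − (0.0592/6)(17.974) = +1.913 V.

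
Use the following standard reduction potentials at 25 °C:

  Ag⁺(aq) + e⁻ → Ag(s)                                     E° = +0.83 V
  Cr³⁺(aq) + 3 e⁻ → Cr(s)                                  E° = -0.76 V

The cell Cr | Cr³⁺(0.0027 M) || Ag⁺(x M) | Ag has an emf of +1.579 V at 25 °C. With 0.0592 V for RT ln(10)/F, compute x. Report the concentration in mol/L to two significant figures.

Ag⁺/Ag is the cathode, Cr³⁺/Cr the anode: E°cell = +1.59 V, n = 3.
Overall reaction: 3 Ag⁺(aq) + Cr(s) → 3 Ag(s) + Cr³⁺(aq); Q = [Cr³⁺]^1/[Ag⁺]^3.
From E = E° − (0.0592/n) log Q: log Q = (E° − E)·n/0.0592 = (+1.59 − (+1.579))·3/0.0592 = 0.5574.
So 3·log[Ag⁺] = 1·log(0.0027) − log Q = -2.5686 − (0.5574) = -3.1260; log[Ag⁺] = -3.1260 / 3 = -1.0420; [Ag⁺] = 10^(-1.0420) ≈ 0.091 M.

0.091 M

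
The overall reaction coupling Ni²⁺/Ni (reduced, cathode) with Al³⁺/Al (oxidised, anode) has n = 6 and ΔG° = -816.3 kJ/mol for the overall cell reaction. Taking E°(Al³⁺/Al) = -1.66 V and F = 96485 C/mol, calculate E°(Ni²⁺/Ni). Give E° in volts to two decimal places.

-0.25 V

E°cell = −ΔG°/(nF) = −(-816.3×10³)/((6)(96485)) = +1.410 V.
Since Ni²⁺/Ni is the cathode and Al³⁺/Al the anode, E°cell = E°(Ni²⁺/Ni) − E°(Al³⁺/Al).
So E°(Ni²⁺/Ni) = E°cell + E°(Al³⁺/Al) = +1.410 + (-1.66) = -0.25 V.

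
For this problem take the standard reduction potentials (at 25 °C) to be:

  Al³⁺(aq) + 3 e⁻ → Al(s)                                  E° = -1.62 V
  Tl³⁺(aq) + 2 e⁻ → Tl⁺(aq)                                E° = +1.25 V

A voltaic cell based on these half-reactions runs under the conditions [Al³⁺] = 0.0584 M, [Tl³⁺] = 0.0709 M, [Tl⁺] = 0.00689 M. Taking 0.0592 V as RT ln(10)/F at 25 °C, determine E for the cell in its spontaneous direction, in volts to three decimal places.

Tl³⁺/Tl⁺ is the cathode (higher E°), Al³⁺/Al the anode: E°cell = +1.25 − (-1.62) = +2.87 V, n = 6.
Overall: 3 Tl³⁺(aq) + 2 Al(s) → 3 Tl⁺(aq) + 2 Al³⁺(aq)
Q = [Tl⁺]^3·[Al³⁺]^2 / ([Tl³⁺]^3); log Q = -5.504.
E = E° − (0.0592/n) log Q = +2.87 − (0.0592/6)(-5.504) = +2.924 V.

+2.924 V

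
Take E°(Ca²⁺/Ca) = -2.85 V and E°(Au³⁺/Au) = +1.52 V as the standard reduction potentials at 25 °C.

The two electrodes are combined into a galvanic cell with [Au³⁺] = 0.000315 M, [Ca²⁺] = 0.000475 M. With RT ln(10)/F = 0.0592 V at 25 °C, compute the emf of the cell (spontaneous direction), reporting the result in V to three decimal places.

+4.399 V

Au³⁺/Au is the cathode (higher E°), Ca²⁺/Ca the anode: E°cell = +1.52 − (-2.85) = +4.37 V, n = 6.
Overall: 2 Au³⁺(aq) + 3 Ca(s) → 2 Au(s) + 3 Ca²⁺(aq)
Q = [Ca²⁺]^3 / ([Au³⁺]^2); log Q = -2.967.
E = E° − (0.0592/n) log Q = +4.37 − (0.0592/6)(-2.967) = +4.399 V.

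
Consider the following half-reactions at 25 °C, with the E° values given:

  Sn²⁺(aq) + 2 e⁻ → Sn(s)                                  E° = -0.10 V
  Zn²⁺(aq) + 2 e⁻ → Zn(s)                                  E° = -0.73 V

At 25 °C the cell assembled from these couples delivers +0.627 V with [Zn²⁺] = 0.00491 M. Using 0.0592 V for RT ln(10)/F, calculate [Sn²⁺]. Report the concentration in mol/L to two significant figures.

Sn²⁺/Sn is the cathode, Zn²⁺/Zn the anode: E°cell = +0.63 V, n = 2.
Overall reaction: Sn²⁺(aq) + Zn(s) → Sn(s) + Zn²⁺(aq); Q = [Zn²⁺]^1/[Sn²⁺]^1.
From E = E° − (0.0592/n) log Q: log Q = (E° − E)·n/0.0592 = (+0.63 − (+0.627))·2/0.0592 = 0.1014.
So 1·log[Sn²⁺] = 1·log(0.00491) − log Q = -2.3089 − (0.1014) = -2.4103; [Sn²⁺] = 10^(-2.4103) ≈ 0.0039 M.

0.0039 M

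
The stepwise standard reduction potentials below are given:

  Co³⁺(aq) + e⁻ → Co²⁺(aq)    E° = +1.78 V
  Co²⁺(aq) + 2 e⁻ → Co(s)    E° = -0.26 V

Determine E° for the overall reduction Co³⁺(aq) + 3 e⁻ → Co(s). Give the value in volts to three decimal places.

+0.420 V

Since ΔG° = −nFE° is additive over sequential reductions, n₃E°₃ = n₁E°₁ + n₂E°₂.
E°₃ = (1×+1.78 + 2×-0.26) / 3 = (+1.260) / 3 = +0.420 V.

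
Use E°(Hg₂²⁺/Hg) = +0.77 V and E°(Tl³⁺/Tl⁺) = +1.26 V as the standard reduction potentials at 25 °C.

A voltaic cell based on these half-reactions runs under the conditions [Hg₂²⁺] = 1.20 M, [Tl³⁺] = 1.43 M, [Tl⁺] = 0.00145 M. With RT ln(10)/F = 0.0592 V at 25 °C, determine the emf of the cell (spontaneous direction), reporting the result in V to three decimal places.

Tl³⁺/Tl⁺ is the cathode (higher E°), Hg₂²⁺/Hg the anode: E°cell = +1.26 − (+0.77) = +0.49 V, n = 2.
Overall: Tl³⁺(aq) + 2 Hg(l) → Tl⁺(aq) + Hg₂²⁺(aq)
Q = [Tl⁺]·[Hg₂²⁺] / ([Tl³⁺]); log Q = -2.915.
E = E° − (0.0592/n) log Q = +0.49 − (0.0592/2)(-2.915) = +0.576 V.

+0.576 V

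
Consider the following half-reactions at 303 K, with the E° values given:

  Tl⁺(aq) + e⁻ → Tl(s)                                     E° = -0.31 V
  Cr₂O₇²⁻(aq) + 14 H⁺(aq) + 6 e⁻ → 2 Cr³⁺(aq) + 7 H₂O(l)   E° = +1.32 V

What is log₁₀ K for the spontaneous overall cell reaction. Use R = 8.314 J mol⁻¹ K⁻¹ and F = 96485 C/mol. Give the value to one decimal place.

Cathode: Cr₂O₇²⁻/Cr³⁺; anode: Tl⁺/Tl. E°cell = (+1.32) − (-0.31) = +1.63 V, with n = 6.
ΔG° = −nFE° = −RT ln K, so ln K = nFE°/(RT) = (6)(96485)(+1.63) / ((8.314)(303)) = 374.581.
log₁₀ K = 374.581 / ln 10 = 162.7.

162.7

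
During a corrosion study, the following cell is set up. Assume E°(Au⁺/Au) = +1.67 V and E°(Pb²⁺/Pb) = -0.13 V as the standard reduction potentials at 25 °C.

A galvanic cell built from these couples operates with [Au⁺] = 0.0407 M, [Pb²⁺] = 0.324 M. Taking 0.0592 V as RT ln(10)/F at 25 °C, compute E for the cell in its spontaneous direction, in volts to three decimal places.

+1.732 V

Au⁺/Au is the cathode (higher E°), Pb²⁺/Pb the anode: E°cell = +1.67 − (-0.13) = +1.80 V, n = 2.
Overall: 2 Au⁺(aq) + Pb(s) → 2 Au(s) + Pb²⁺(aq)
Q = [Pb²⁺] / ([Au⁺]^2); log Q = 2.291.
E = E° − (0.0592/n) log Q = +1.80 − (0.0592/2)(2.291) = +1.732 V.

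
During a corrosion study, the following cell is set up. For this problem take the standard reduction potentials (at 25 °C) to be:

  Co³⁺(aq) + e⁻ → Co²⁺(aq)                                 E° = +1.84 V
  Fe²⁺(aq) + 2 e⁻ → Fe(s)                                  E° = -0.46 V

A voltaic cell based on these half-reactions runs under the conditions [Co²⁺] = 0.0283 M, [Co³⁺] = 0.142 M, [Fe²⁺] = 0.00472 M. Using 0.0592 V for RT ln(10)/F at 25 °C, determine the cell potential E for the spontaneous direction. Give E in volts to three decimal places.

+2.410 V

Co³⁺/Co²⁺ is the cathode (higher E°), Fe²⁺/Fe the anode: E°cell = +1.84 − (-0.46) = +2.30 V, n = 2.
Overall: 2 Co³⁺(aq) + Fe(s) → 2 Co²⁺(aq) + Fe²⁺(aq)
Q = [Co²⁺]^2·[Fe²⁺] / ([Co³⁺]^2); log Q = -3.727.
E = E° − (0.0592/n) log Q = +2.30 − (0.0592/2)(-3.727) = +2.410 V.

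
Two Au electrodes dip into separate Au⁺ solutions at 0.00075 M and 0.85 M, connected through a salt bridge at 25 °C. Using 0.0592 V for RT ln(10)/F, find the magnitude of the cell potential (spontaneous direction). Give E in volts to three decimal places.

+0.181 V

For a concentration cell E°cell = 0. The 0.85 M side is the cathode (reduction is favoured where [Au⁺] is higher).
With n = 1, E = −(0.0592/1) log([Au⁺]ₐₙ/[Au⁺]꜀ₐₜ) = −(0.0592/1) log(0.00075/0.85) = −(0.0592/1)(-3.054) = +0.181 V.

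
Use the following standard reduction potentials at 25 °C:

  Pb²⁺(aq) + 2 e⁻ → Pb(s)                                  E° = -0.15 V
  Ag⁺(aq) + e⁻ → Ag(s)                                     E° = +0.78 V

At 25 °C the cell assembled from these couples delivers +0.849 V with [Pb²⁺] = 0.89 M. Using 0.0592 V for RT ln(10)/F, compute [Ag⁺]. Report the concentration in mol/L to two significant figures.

0.040 M

Ag⁺/Ag is the cathode, Pb²⁺/Pb the anode: E°cell = +0.93 V, n = 2.
Overall reaction: 2 Ag⁺(aq) + Pb(s) → 2 Ag(s) + Pb²⁺(aq); Q = [Pb²⁺]^1/[Ag⁺]^2.
From E = E° − (0.0592/n) log Q: log Q = (E° − E)·n/0.0592 = (+0.93 − (+0.849))·2/0.0592 = 2.7365.
So 2·log[Ag⁺] = 1·log(0.89) − log Q = -0.0506 − (2.7365) = -2.7871; log[Ag⁺] = -2.7871 / 2 = -1.3936; [Ag⁺] = 10^(-1.3936) ≈ 0.040 M.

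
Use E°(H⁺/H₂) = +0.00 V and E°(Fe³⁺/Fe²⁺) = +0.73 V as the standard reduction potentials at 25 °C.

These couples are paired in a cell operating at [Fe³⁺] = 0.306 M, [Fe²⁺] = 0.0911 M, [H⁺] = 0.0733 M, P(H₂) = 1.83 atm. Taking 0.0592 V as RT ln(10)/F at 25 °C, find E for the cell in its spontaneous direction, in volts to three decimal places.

Fe³⁺/Fe²⁺ is the cathode (higher E°), H⁺/H₂ the anode: E°cell = +0.73 − (+0.00) = +0.73 V, n = 2.
Overall: 2 Fe³⁺(aq) + H₂(g) → 2 Fe²⁺(aq) + 2 H⁺(aq)
Q = [Fe²⁺]^2·[H⁺]^2 / ([Fe³⁺]^2·P(H₂)); log Q = -3.585.
E = E° − (0.0592/n) log Q = +0.73 − (0.0592/2)(-3.585) = +0.836 V.

+0.836 V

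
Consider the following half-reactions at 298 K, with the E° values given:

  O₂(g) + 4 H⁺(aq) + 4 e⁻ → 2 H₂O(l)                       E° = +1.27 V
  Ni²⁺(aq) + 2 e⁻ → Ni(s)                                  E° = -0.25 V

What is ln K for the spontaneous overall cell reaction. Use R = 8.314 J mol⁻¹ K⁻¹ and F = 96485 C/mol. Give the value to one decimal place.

236.8

Cathode: O₂/H₂O; anode: Ni²⁺/Ni. E°cell = (+1.27) − (-0.25) = +1.52 V, with n = 4.
ΔG° = −nFE° = −RT ln K, so ln K = nFE°/(RT) = (4)(96485)(+1.52) / ((8.314)(298)) = 236.776.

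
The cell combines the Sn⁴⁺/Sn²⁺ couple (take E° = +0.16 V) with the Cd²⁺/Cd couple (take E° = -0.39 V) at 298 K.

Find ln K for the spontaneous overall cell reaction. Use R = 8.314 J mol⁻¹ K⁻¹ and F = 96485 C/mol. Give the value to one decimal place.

42.8

Cathode: Sn⁴⁺/Sn²⁺; anode: Cd²⁺/Cd. E°cell = (+0.16) − (-0.39) = +0.55 V, with n = 2.
ΔG° = −nFE° = −RT ln K, so ln K = nFE°/(RT) = (2)(96485)(+0.55) / ((8.314)(298)) = 42.838.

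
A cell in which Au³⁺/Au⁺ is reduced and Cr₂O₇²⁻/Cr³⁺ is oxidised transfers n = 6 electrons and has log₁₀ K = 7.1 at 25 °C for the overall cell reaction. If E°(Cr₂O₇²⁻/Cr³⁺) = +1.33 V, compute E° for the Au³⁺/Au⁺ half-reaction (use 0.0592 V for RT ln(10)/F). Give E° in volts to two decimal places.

+1.40 V

E°cell = (0.0592/n)·log K = (0.0592/6)(7.1) = +0.070 V.
Since Au³⁺/Au⁺ is the cathode and Cr₂O₇²⁻/Cr³⁺ the anode, E°cell = E°(Au³⁺/Au⁺) − E°(Cr₂O₇²⁻/Cr³⁺).
So E°(Au³⁺/Au⁺) = E°cell + E°(Cr₂O₇²⁻/Cr³⁺) = +0.070 + (+1.33) = +1.40 V.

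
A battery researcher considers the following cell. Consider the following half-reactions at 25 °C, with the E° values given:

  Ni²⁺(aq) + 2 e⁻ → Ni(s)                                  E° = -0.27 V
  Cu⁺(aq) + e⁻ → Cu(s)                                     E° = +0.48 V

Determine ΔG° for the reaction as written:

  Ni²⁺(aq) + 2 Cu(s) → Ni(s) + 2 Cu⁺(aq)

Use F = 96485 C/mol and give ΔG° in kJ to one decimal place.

As written, Ni²⁺/Ni is reduced (cathode) and Cu⁺/Cu is oxidised (anode), so E°cell = (-0.27) − (+0.48) = -0.75 V.
Balancing electrons gives n = 2.
ΔG° = −nFE° = −(2)(96485)(-0.75) = 144,728 J = +144.7 kJ.

+144.7 kJ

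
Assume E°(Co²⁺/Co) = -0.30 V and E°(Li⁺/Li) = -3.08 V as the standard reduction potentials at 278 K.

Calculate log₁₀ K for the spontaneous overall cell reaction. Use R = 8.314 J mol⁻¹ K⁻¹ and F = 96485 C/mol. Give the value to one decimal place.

100.8

Cathode: Co²⁺/Co; anode: Li⁺/Li. E°cell = (-0.30) − (-3.08) = +2.78 V, with n = 2.
ΔG° = −nFE° = −RT ln K, so ln K = nFE°/(RT) = (2)(96485)(+2.78) / ((8.314)(278)) = 232.102.
log₁₀ K = 232.102 / ln 10 = 100.8.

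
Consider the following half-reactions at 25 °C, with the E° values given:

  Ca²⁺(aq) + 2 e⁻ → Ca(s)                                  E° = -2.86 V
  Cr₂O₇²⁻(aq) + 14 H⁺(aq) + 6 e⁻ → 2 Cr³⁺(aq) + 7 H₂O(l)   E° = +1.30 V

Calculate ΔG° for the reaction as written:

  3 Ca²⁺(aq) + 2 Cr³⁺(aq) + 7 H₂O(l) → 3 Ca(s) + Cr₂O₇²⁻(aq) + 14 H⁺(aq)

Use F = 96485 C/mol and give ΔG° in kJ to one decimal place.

As written, Ca²⁺/Ca is reduced (cathode) and Cr₂O₇²⁻/Cr³⁺ is oxidised (anode), so E°cell = (-2.86) − (+1.30) = -4.16 V.
Balancing electrons gives n = 6.
ΔG° = −nFE° = −(6)(96485)(-4.16) = 2,408,266 J = +2408.3 kJ.

+2408.3 kJ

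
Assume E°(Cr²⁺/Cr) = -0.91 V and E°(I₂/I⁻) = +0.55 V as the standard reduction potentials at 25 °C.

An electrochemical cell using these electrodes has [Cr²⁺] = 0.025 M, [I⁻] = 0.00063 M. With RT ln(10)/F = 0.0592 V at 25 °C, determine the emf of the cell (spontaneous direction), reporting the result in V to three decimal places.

I₂/I⁻ is the cathode (higher E°), Cr²⁺/Cr the anode: E°cell = +0.55 − (-0.91) = +1.46 V, n = 2.
Overall: I₂(s) + Cr(s) → 2 I⁻(aq) + Cr²⁺(aq)
Q = [I⁻]^2·[Cr²⁺]; log Q = -8.003.
E = E° − (0.0592/n) log Q = +1.46 − (0.0592/2)(-8.003) = +1.697 V.

+1.697 V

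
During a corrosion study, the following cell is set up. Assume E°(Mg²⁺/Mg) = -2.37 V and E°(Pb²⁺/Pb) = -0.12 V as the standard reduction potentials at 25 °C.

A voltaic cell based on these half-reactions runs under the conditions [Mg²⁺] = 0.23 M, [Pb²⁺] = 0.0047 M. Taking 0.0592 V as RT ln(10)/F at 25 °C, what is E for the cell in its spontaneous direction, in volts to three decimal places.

+2.200 V

Pb²⁺/Pb is the cathode (higher E°), Mg²⁺/Mg the anode: E°cell = -0.12 − (-2.37) = +2.25 V, n = 2.
Overall: Pb²⁺(aq) + Mg(s) → Pb(s) + Mg²⁺(aq)
Q = [Mg²⁺] / ([Pb²⁺]); log Q = 1.690.
E = E° − (0.0592/n) log Q = +2.25 − (0.0592/2)(1.690) = +2.200 V.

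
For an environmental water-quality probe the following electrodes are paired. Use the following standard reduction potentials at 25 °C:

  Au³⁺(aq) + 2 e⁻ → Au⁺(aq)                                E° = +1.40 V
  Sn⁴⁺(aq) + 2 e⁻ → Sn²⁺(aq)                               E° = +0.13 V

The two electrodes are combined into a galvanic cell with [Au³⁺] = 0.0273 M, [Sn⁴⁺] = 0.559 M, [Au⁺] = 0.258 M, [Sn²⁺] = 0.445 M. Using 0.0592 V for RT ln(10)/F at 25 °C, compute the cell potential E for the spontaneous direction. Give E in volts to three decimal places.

+1.238 V

Au³⁺/Au⁺ is the cathode (higher E°), Sn⁴⁺/Sn²⁺ the anode: E°cell = +1.40 − (+0.13) = +1.27 V, n = 2.
Overall: Au³⁺(aq) + Sn²⁺(aq) → Au⁺(aq) + Sn⁴⁺(aq)
Q = [Au⁺]·[Sn⁴⁺] / ([Au³⁺]·[Sn²⁺]); log Q = 1.075.
E = E° − (0.0592/n) log Q = +1.27 − (0.0592/2)(1.075) = +1.238 V.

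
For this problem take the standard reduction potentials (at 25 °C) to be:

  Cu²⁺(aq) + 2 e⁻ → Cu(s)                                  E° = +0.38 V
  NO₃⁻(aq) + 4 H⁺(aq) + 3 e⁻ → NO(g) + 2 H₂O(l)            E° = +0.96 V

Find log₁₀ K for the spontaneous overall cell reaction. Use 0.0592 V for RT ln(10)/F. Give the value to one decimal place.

58.8

Cathode: NO₃⁻/NO; anode: Cu²⁺/Cu. E°cell = +0.58 V, n = 6.
log K = nE°cell / 0.0592 = (6)(+0.58) / 0.0592 = 58.8.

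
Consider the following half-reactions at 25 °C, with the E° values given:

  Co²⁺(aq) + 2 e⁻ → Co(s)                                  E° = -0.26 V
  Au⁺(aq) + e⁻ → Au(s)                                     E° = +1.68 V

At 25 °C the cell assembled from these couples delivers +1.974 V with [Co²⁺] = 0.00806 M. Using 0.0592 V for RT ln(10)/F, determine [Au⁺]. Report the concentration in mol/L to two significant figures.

0.34 M

Au⁺/Au is the cathode, Co²⁺/Co the anode: E°cell = +1.94 V, n = 2.
Overall reaction: 2 Au⁺(aq) + Co(s) → 2 Au(s) + Co²⁺(aq); Q = [Co²⁺]^1/[Au⁺]^2.
From E = E° − (0.0592/n) log Q: log Q = (E° − E)·n/0.0592 = (+1.94 − (+1.974))·2/0.0592 = -1.1486.
So 2·log[Au⁺] = 1·log(0.00806) − log Q = -2.0937 − (-1.1486) = -0.9451; log[Au⁺] = -0.9451 / 2 = -0.4726; [Au⁺] = 10^(-0.4726) ≈ 0.34 M.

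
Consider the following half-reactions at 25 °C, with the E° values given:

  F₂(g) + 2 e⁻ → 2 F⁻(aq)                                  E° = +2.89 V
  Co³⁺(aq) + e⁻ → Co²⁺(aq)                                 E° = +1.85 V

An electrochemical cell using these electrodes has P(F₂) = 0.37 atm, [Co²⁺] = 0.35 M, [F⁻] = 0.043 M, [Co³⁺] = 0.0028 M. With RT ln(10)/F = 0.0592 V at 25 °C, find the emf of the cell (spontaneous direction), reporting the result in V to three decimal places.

F₂/F⁻ is the cathode (higher E°), Co³⁺/Co²⁺ the anode: E°cell = +2.89 − (+1.85) = +1.04 V, n = 2.
Overall: F₂(g) + 2 Co²⁺(aq) → 2 F⁻(aq) + 2 Co³⁺(aq)
Q = [F⁻]^2·[Co³⁺]^2 / (P(F₂)·[Co²⁺]^2); log Q = -6.495.
E = E° − (0.0592/n) log Q = +1.04 − (0.0592/2)(-6.495) = +1.232 V.

+1.232 V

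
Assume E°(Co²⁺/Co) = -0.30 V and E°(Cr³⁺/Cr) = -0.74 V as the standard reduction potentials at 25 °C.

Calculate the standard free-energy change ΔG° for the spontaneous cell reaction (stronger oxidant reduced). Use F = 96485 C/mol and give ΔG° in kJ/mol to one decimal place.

-254.7 kJ/mol

Co²⁺/Co (E° = -0.30 V) is the cathode; Cr³⁺/Cr (E° = -0.74 V) is the anode, so E°cell = +0.44 V.
Balancing electrons gives n = 6 (lcm of 2 and 3).
ΔG° = −nFE° = −(6)(96485)(+0.44) = -254,720 J = -254.7 kJ/mol.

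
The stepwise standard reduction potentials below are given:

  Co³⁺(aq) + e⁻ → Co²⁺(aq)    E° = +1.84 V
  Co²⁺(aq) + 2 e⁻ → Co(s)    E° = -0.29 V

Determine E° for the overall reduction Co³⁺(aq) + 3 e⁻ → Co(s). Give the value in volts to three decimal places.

+0.420 V

Since ΔG° = −nFE° is additive over sequential reductions, n₃E°₃ = n₁E°₁ + n₂E°₂.
E°₃ = (1×+1.84 + 2×-0.29) / 3 = (+1.260) / 3 = +0.420 V.
Simply averaging or adding the two E° values would be wrong; the electron-weighted sum is required.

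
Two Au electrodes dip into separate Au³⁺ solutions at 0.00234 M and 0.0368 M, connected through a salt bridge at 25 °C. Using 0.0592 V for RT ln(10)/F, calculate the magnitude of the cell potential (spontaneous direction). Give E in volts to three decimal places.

For a concentration cell E°cell = 0. The 0.0368 M side is the cathode (reduction is favoured where [Au³⁺] is higher).
With n = 3, E = −(0.0592/3) log([Au³⁺]ₐₙ/[Au³⁺]꜀ₐₜ) = −(0.0592/3) log(0.00234/0.0368) = −(0.0592/3)(-1.197) = +0.024 V.

+0.024 V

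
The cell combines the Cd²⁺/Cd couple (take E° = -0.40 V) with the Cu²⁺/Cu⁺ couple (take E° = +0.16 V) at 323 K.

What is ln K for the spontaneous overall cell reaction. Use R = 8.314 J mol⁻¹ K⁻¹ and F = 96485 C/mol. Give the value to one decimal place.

Cathode: Cu²⁺/Cu⁺; anode: Cd²⁺/Cd. E°cell = (+0.16) − (-0.40) = +0.56 V, with n = 2.
ΔG° = −nFE° = −RT ln K, so ln K = nFE°/(RT) = (2)(96485)(+0.56) / ((8.314)(323)) = 40.241.

40.2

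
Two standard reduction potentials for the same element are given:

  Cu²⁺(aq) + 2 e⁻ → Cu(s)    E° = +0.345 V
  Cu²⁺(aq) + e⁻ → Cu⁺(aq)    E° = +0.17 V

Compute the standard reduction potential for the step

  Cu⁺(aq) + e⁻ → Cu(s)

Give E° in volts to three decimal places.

Sequential free energies add, so n₃E°₃ = n₁E°₁ + n₂E°₂.
With n₃ = 2, and the known step contributing 1×(+0.17) V, the unknown satisfies 1·E° = 2×(+0.345) − 1×(+0.17) = +0.520.
E° = +0.520 / 1 = +0.520 V.

+0.520 V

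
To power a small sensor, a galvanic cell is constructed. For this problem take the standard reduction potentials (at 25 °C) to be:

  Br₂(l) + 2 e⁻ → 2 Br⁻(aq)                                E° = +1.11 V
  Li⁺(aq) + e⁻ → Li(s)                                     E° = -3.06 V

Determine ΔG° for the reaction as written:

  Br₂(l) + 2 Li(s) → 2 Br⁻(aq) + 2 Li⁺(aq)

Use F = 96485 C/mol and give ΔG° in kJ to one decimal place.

As written, Br₂/Br⁻ is reduced (cathode) and Li⁺/Li is oxidised (anode), so E°cell = (+1.11) − (-3.06) = +4.17 V.
Balancing electrons gives n = 2.
ΔG° = −nFE° = −(2)(96485)(+4.17) = -804,685 J = -804.7 kJ.

-804.7 kJ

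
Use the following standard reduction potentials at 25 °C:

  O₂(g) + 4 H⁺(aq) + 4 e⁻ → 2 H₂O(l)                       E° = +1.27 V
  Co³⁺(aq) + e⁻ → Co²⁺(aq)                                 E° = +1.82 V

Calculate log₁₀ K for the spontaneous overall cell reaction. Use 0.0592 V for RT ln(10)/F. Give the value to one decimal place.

Cathode: Co³⁺/Co²⁺; anode: O₂/H₂O. E°cell = +0.55 V, n = 4.
log K = nE°cell / 0.0592 = (4)(+0.55) / 0.0592 = 37.2.

37.2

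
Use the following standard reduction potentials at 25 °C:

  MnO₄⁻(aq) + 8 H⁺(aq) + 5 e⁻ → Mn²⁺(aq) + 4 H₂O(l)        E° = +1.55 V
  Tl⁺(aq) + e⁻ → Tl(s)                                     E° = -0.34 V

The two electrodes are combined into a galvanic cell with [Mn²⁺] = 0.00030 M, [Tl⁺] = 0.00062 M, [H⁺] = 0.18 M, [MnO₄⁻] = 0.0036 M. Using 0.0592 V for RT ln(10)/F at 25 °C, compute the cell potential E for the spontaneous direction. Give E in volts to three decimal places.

+2.022 V

MnO₄⁻/Mn²⁺ is the cathode (higher E°), Tl⁺/Tl the anode: E°cell = +1.55 − (-0.34) = +1.89 V, n = 5.
Overall: MnO₄⁻(aq) + 8 H⁺(aq) + 5 Tl(s) → Mn²⁺(aq) + 4 H₂O(l) + 5 Tl⁺(aq)
Q = [Mn²⁺]·[Tl⁺]^5 / ([MnO₄⁻]·[H⁺]^8); log Q = -11.159.
E = E° − (0.0592/n) log Q = +1.89 − (0.0592/5)(-11.159) = +2.022 V.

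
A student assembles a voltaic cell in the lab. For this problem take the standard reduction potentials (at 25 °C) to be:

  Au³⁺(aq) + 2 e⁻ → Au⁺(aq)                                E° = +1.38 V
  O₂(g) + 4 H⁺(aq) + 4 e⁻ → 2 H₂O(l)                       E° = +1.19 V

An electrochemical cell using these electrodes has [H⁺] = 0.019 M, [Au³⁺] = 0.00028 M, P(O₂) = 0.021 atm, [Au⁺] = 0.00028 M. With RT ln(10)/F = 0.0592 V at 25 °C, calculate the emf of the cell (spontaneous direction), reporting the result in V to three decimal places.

+0.317 V

Au³⁺/Au⁺ is the cathode (higher E°), O₂/H₂O the anode: E°cell = +1.38 − (+1.19) = +0.19 V, n = 4.
Overall: 2 Au³⁺(aq) + 2 H₂O(l) → 2 Au⁺(aq) + O₂(g) + 4 H⁺(aq)
Q = [Au⁺]^2·P(O₂)·[H⁺]^4 / ([Au³⁺]^2); log Q = -8.563.
E = E° − (0.0592/n) log Q = +0.19 − (0.0592/4)(-8.563) = +0.317 V.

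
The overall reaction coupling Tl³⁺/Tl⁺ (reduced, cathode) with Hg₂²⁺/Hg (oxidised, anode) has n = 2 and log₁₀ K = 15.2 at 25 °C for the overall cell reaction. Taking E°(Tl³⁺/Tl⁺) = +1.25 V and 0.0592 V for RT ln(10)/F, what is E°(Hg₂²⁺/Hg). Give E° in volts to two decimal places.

+0.80 V

E°cell = (0.0592/n)·log K = (0.0592/2)(15.2) = +0.450 V.
Since Tl³⁺/Tl⁺ is the cathode and Hg₂²⁺/Hg the anode, E°cell = E°(Tl³⁺/Tl⁺) − E°(Hg₂²⁺/Hg).
So E°(Hg₂²⁺/Hg) = E°(Tl³⁺/Tl⁺) − E°cell = (+1.25) − (+0.450) = +0.80 V.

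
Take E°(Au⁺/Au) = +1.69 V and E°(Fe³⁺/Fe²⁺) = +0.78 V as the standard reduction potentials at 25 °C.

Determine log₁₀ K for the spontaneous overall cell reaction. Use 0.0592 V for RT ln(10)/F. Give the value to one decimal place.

15.4

Cathode: Au⁺/Au; anode: Fe³⁺/Fe²⁺. E°cell = +0.91 V, n = 1.
log K = nE°cell / 0.0592 = (1)(+0.91) / 0.0592 = 15.4.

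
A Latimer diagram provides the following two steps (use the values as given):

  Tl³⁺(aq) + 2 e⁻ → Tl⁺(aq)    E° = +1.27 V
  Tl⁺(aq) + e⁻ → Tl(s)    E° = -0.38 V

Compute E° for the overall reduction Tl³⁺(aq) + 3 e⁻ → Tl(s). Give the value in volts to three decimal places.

+0.720 V

Adding the free-energy changes (−nFE°) of the two steps gives −n₃FE°₃ = −n₁FE°₁ − n₂FE°₂.
E°₃ = (2×+1.27 + 1×-0.38) / 3 = (+2.160) / 3 = +0.720 V.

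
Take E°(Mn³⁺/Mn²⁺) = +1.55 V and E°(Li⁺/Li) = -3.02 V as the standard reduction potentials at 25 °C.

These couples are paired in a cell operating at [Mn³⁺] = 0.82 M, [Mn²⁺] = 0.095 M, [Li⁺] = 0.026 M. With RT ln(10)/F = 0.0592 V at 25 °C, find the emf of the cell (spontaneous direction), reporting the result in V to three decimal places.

Mn³⁺/Mn²⁺ is the cathode (higher E°), Li⁺/Li the anode: E°cell = +1.55 − (-3.02) = +4.57 V, n = 1.
Overall: Mn³⁺(aq) + Li(s) → Mn²⁺(aq) + Li⁺(aq)
Q = [Mn²⁺]·[Li⁺] / ([Mn³⁺]); log Q = -2.521.
E = E° − (0.0592/n) log Q = +4.57 − (0.0592/1)(-2.521) = +4.719 V.

+4.719 V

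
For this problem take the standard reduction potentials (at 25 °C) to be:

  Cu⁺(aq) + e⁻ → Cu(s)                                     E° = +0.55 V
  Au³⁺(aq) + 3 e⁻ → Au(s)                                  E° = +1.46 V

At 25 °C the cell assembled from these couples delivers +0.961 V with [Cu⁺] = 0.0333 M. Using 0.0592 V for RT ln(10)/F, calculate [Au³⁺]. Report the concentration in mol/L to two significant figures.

Au³⁺/Au is the cathode, Cu⁺/Cu the anode: E°cell = +0.91 V, n = 3.
Overall reaction: Au³⁺(aq) + 3 Cu(s) → Au(s) + 3 Cu⁺(aq); Q = [Cu⁺]^3/[Au³⁺]^1.
From E = E° − (0.0592/n) log Q: log Q = (E° − E)·n/0.0592 = (+0.91 − (+0.961))·3/0.0592 = -2.5845.
So 1·log[Au³⁺] = 3·log(0.0333) − log Q = -4.4327 − (-2.5845) = -1.8482; [Au³⁺] = 10^(-1.8482) ≈ 0.014 M.

0.014 M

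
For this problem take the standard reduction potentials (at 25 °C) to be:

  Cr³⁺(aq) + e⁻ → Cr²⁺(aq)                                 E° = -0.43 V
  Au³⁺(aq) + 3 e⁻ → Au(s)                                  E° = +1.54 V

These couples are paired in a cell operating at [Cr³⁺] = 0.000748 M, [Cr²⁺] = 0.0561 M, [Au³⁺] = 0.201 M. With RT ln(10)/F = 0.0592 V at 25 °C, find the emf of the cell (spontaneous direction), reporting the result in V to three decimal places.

Au³⁺/Au is the cathode (higher E°), Cr³⁺/Cr²⁺ the anode: E°cell = +1.54 − (-0.43) = +1.97 V, n = 3.
Overall: Au³⁺(aq) + 3 Cr²⁺(aq) → Au(s) + 3 Cr³⁺(aq)
Q = [Cr³⁺]^3 / ([Au³⁺]·[Cr²⁺]^3); log Q = -4.928.
E = E° − (0.0592/n) log Q = +1.97 − (0.0592/3)(-4.928) = +2.067 V.

+2.067 V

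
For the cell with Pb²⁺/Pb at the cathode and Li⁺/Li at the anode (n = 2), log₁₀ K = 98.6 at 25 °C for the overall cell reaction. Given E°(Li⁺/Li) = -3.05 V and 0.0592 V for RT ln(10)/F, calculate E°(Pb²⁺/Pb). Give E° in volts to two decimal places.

E°cell = (0.0592/n)·log K = (0.0592/2)(98.6) = +2.919 V.
Since Pb²⁺/Pb is the cathode and Li⁺/Li the anode, E°cell = E°(Pb²⁺/Pb) − E°(Li⁺/Li).
So E°(Pb²⁺/Pb) = E°cell + E°(Li⁺/Li) = +2.919 + (-3.05) = -0.13 V.

-0.13 V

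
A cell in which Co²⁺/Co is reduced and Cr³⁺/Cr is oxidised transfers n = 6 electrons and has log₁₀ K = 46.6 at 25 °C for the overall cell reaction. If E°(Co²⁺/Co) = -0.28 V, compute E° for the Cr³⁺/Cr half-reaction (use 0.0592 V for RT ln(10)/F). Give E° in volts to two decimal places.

-0.74 V

E°cell = (0.0592/n)·log K = (0.0592/6)(46.6) = +0.460 V.
Since Co²⁺/Co is the cathode and Cr³⁺/Cr the anode, E°cell = E°(Co²⁺/Co) − E°(Cr³⁺/Cr).
So E°(Cr³⁺/Cr) = E°(Co²⁺/Co) − E°cell = (-0.28) − (+0.460) = -0.74 V.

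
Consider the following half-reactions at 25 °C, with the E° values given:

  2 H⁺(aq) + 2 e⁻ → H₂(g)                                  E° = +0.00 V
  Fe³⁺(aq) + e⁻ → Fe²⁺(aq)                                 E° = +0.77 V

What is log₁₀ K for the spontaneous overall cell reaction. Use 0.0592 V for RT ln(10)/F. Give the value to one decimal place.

Cathode: Fe³⁺/Fe²⁺; anode: H⁺/H₂. E°cell = +0.77 V, n = 2.
log K = nE°cell / 0.0592 = (2)(+0.77) / 0.0592 = 26.0.

26.0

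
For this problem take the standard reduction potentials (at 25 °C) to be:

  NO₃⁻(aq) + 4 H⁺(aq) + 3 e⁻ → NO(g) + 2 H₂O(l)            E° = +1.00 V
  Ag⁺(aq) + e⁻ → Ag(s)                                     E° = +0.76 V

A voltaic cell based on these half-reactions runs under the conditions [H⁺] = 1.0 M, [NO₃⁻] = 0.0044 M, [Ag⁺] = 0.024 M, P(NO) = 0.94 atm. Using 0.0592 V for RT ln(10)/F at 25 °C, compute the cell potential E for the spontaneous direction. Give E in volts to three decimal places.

NO₃⁻/NO is the cathode (higher E°), Ag⁺/Ag the anode: E°cell = +1.00 − (+0.76) = +0.24 V, n = 3.
Overall: NO₃⁻(aq) + 4 H⁺(aq) + 3 Ag(s) → NO(g) + 2 H₂O(l) + 3 Ag⁺(aq)
Q = P(NO)·[Ag⁺]^3 / ([NO₃⁻]·[H⁺]^4); log Q = -2.530.
E = E° − (0.0592/n) log Q = +0.24 − (0.0592/3)(-2.530) = +0.290 V.

+0.290 V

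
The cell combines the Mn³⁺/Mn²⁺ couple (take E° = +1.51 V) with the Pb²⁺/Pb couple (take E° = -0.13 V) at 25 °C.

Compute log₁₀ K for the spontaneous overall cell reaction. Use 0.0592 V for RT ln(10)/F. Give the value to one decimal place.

55.4

Cathode: Mn³⁺/Mn²⁺; anode: Pb²⁺/Pb. E°cell = +1.64 V, n = 2.
log K = nE°cell / 0.0592 = (2)(+1.64) / 0.0592 = 55.4.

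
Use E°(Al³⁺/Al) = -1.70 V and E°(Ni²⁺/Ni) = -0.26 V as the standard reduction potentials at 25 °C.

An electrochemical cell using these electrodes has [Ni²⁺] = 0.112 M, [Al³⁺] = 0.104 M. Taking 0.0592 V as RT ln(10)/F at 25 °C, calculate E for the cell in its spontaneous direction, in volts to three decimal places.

+1.431 V

Ni²⁺/Ni is the cathode (higher E°), Al³⁺/Al the anode: E°cell = -0.26 − (-1.70) = +1.44 V, n = 6.
Overall: 3 Ni²⁺(aq) + 2 Al(s) → 3 Ni(s) + 2 Al³⁺(aq)
Q = [Al³⁺]^2 / ([Ni²⁺]^3); log Q = 0.886.
E = E° − (0.0592/n) log Q = +1.44 − (0.0592/6)(0.886) = +1.431 V.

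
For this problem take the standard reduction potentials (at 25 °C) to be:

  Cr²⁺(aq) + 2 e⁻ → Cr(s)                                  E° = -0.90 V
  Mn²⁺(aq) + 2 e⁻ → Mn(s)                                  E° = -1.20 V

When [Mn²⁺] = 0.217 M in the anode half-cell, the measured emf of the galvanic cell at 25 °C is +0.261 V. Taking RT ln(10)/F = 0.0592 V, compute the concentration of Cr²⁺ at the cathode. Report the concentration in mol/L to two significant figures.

0.010 M

Cr²⁺/Cr is the cathode, Mn²⁺/Mn the anode: E°cell = +0.30 V, n = 2.
Overall reaction: Cr²⁺(aq) + Mn(s) → Cr(s) + Mn²⁺(aq); Q = [Mn²⁺]^1/[Cr²⁺]^1.
From E = E° − (0.0592/n) log Q: log Q = (E° − E)·n/0.0592 = (+0.30 − (+0.261))·2/0.0592 = 1.3176.
So 1·log[Cr²⁺] = 1·log(0.217) − log Q = -0.6635 − (1.3176) = -1.9811; [Cr²⁺] = 10^(-1.9811) ≈ 0.010 M.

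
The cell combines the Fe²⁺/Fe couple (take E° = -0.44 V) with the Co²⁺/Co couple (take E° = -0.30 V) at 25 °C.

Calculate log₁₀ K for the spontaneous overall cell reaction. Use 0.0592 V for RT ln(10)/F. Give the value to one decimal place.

4.7

Cathode: Co²⁺/Co; anode: Fe²⁺/Fe. E°cell = +0.14 V, n = 2.
log K = nE°cell / 0.0592 = (2)(+0.14) / 0.0592 = 4.7.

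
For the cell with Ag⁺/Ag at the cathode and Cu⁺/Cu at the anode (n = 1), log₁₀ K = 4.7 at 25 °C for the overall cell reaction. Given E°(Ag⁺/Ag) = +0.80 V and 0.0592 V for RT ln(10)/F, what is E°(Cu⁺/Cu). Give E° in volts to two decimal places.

E°cell = (0.0592/n)·log K = (0.0592/1)(4.7) = +0.278 V.
Since Ag⁺/Ag is the cathode and Cu⁺/Cu the anode, E°cell = E°(Ag⁺/Ag) − E°(Cu⁺/Cu).
So E°(Cu⁺/Cu) = E°(Ag⁺/Ag) − E°cell = (+0.80) − (+0.278) = +0.52 V.

+0.52 V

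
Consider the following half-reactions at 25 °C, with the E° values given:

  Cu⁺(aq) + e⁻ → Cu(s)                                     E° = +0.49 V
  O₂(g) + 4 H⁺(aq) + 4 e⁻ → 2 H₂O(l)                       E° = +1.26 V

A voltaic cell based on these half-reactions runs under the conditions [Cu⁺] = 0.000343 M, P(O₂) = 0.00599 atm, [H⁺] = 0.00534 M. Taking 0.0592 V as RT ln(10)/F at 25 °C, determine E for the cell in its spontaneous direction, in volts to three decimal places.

+0.808 V

O₂/H₂O is the cathode (higher E°), Cu⁺/Cu the anode: E°cell = +1.26 − (+0.49) = +0.77 V, n = 4.
Overall: O₂(g) + 4 H⁺(aq) + 4 Cu(s) → 2 H₂O(l) + 4 Cu⁺(aq)
Q = [Cu⁺]^4 / (P(O₂)·[H⁺]^4); log Q = -2.546.
E = E° − (0.0592/n) log Q = +0.77 − (0.0592/4)(-2.546) = +0.808 V.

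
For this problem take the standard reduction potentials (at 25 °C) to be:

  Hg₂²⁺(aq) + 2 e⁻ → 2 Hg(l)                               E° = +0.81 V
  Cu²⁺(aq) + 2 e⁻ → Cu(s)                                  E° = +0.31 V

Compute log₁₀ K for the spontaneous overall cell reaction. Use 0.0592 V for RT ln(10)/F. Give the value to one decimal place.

16.9

Cathode: Hg₂²⁺/Hg; anode: Cu²⁺/Cu. E°cell = +0.50 V, n = 2.
log K = nE°cell / 0.0592 = (2)(+0.50) / 0.0592 = 16.9.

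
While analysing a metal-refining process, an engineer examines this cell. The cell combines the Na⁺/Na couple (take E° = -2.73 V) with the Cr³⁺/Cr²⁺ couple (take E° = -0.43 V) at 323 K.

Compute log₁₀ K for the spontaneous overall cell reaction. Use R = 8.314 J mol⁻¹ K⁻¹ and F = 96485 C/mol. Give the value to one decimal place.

35.9

Cathode: Cr³⁺/Cr²⁺; anode: Na⁺/Na. E°cell = (-0.43) − (-2.73) = +2.30 V, with n = 1.
ΔG° = −nFE° = −RT ln K, so ln K = nFE°/(RT) = (1)(96485)(+2.30) / ((8.314)(323)) = 82.637.
log₁₀ K = 82.637 / ln 10 = 35.9.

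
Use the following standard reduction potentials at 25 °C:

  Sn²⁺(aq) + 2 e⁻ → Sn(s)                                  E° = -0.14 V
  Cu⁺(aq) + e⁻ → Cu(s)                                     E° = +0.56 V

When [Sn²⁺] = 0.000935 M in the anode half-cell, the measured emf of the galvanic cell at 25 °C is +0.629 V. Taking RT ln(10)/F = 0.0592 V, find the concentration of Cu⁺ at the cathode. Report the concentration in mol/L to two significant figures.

0.0019 M

Cu⁺/Cu is the cathode, Sn²⁺/Sn the anode: E°cell = +0.70 V, n = 2.
Overall reaction: 2 Cu⁺(aq) + Sn(s) → 2 Cu(s) + Sn²⁺(aq); Q = [Sn²⁺]^1/[Cu⁺]^2.
From E = E° − (0.0592/n) log Q: log Q = (E° − E)·n/0.0592 = (+0.70 − (+0.629))·2/0.0592 = 2.3986.
So 2·log[Cu⁺] = 1·log(0.000935) − log Q = -3.0292 − (2.3986) = -5.4278; log[Cu⁺] = -5.4278 / 2 = -2.7139; [Cu⁺] = 10^(-2.7139) ≈ 0.0019 M.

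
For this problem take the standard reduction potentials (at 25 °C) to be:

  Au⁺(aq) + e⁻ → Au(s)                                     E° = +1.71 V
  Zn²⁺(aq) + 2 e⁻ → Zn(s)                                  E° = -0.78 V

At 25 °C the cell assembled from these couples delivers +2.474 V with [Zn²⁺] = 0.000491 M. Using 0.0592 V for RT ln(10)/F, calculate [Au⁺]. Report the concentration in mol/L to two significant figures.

Au⁺/Au is the cathode, Zn²⁺/Zn the anode: E°cell = +2.49 V, n = 2.
Overall reaction: 2 Au⁺(aq) + Zn(s) → 2 Au(s) + Zn²⁺(aq); Q = [Zn²⁺]^1/[Au⁺]^2.
From E = E° − (0.0592/n) log Q: log Q = (E° − E)·n/0.0592 = (+2.49 − (+2.474))·2/0.0592 = 0.5405.
So 2·log[Au⁺] = 1·log(0.000491) − log Q = -3.3089 − (0.5405) = -3.8494; log[Au⁺] = -3.8494 / 2 = -1.9247; [Au⁺] = 10^(-1.9247) ≈ 0.012 M.

0.012 M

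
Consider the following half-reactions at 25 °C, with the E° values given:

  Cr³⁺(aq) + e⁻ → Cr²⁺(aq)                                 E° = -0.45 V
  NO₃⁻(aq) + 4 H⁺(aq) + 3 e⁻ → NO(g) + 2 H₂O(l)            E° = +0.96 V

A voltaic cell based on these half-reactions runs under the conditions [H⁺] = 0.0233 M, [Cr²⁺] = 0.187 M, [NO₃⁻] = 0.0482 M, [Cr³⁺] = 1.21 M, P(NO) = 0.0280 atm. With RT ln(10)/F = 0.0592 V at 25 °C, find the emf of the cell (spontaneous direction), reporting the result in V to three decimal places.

+1.238 V

NO₃⁻/NO is the cathode (higher E°), Cr³⁺/Cr²⁺ the anode: E°cell = +0.96 − (-0.45) = +1.41 V, n = 3.
Overall: NO₃⁻(aq) + 4 H⁺(aq) + 3 Cr²⁺(aq) → NO(g) + 2 H₂O(l) + 3 Cr³⁺(aq)
Q = P(NO)·[Cr³⁺]^3 / ([NO₃⁻]·[H⁺]^4·[Cr²⁺]^3); log Q = 8.728.
E = E° − (0.0592/n) log Q = +1.41 − (0.0592/3)(8.728) = +1.238 V.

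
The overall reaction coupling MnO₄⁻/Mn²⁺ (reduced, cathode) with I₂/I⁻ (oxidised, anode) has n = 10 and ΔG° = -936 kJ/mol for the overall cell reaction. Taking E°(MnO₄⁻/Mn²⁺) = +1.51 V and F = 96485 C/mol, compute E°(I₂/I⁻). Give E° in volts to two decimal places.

E°cell = −ΔG°/(nF) = −(-936×10³)/((10)(96485)) = +0.970 V.
Since MnO₄⁻/Mn²⁺ is the cathode and I₂/I⁻ the anode, E°cell = E°(MnO₄⁻/Mn²⁺) − E°(I₂/I⁻).
So E°(I₂/I⁻) = E°(MnO₄⁻/Mn²⁺) − E°cell = (+1.51) − (+0.970) = +0.54 V.

+0.54 V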